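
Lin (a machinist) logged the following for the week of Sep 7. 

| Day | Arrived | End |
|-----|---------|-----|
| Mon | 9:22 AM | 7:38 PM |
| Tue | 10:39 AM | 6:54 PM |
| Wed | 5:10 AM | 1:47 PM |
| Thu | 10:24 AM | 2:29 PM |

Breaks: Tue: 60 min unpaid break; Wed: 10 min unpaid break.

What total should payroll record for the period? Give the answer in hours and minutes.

30 h 3 min

Mon: 9:22 AM–7:38 PM = 10 h 16 min
Tue: 10:39 AM–6:54 PM = 8 h 15 min; less 60 min break → 7 h 15 min
Wed: 5:10 AM–1:47 PM = 8 h 37 min; less 10 min break → 8 h 27 min
Thu: 10:24 AM–2:29 PM = 4 h 5 min
Total: 10 h 16 min + 7 h 15 min + 8 h 27 min + 4 h 5 min = 30 h 3 min.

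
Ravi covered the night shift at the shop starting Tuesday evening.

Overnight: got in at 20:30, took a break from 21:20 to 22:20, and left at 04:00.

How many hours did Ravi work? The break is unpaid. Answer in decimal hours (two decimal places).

Overnight: 20:30 → midnight = 3 h 30 min; midnight → 04:00 = 4 h 0 min; span 7 h 30 min; less 60 min break → 6 h 30 min

6.50 hours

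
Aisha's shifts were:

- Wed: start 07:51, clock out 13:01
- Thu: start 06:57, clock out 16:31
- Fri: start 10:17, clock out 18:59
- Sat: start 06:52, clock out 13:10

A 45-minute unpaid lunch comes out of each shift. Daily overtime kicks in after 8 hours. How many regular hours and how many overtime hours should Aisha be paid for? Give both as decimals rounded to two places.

Wed: 07:51–13:01 = 5 h 10 min; less 45 min break → 4 h 25 min
Thu: 06:57–16:31 = 9 h 34 min; less 45 min break → 8 h 49 min
Fri: 10:17–18:59 = 8 h 42 min; less 45 min break → 7 h 57 min
Sat: 06:52–13:10 = 6 h 18 min; less 45 min break → 5 h 33 min
Wed reg 4 h 25 min / OT 0 h 0 min; Thu reg 8 h 0 min / OT 0 h 49 min; Fri reg 7 h 57 min / OT 0 h 0 min; Sat reg 5 h 33 min / OT 0 h 0 min.
Totals: regular 25 h 55 min, overtime 0 h 49 min.

Regular 25.92 hours, overtime 0.82 hours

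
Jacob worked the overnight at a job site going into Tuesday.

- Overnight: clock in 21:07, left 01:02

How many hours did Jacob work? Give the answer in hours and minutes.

3 h 55 min

Overnight: 21:07 → midnight = 2 h 53 min; midnight → 01:02 = 1 h 2 min; span 3 h 55 min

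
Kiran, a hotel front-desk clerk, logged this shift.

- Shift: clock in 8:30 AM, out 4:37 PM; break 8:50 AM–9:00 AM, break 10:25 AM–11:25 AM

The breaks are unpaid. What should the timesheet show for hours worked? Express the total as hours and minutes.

Shift: 8:30 AM–4:37 PM = 8 h 7 min; less 70 min break → 6 h 57 min

6 h 57 min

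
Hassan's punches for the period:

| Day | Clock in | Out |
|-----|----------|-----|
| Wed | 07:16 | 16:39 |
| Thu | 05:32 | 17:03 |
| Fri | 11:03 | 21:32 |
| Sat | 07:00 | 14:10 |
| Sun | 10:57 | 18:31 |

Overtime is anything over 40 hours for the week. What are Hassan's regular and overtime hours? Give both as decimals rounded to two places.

Regular 40.00 hours, overtime 6.12 hours

Wed: 07:16–16:39 = 9 h 23 min
Thu: 05:32–17:03 = 11 h 31 min
Fri: 11:03–21:32 = 10 h 29 min
Sat: 07:00–14:10 = 7 h 10 min
Sun: 10:57–18:31 = 7 h 34 min
Total worked: 46 h 7 min = 46.12 h.
Threshold 40 h → overtime 6 h 7 min, regular 40 h 0 min.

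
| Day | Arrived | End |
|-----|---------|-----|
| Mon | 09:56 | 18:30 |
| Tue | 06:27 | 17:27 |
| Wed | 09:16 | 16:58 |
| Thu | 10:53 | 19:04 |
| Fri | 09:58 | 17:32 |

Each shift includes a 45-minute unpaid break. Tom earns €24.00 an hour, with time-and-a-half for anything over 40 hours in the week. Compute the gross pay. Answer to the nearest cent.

€942.40

Mon: 09:56–18:30 = 8 h 34 min; less 45 min break → 7 h 49 min
Tue: 06:27–17:27 = 11 h 0 min; less 45 min break → 10 h 15 min
Wed: 09:16–16:58 = 7 h 42 min; less 45 min break → 6 h 57 min
Thu: 10:53–19:04 = 8 h 11 min; less 45 min break → 7 h 26 min
Fri: 09:58–17:32 = 7 h 34 min; less 45 min break → 6 h 49 min
Total worked: 39 h 16 min = 2356 min.
Regular 39 h 16 min = 2356 min at €24.00/h; overtime 0 h 0 min = 0 min at €36.00/h.
Pay = (2356 × €24.00 + 0 × €36.00) ÷ 60 = €942.40.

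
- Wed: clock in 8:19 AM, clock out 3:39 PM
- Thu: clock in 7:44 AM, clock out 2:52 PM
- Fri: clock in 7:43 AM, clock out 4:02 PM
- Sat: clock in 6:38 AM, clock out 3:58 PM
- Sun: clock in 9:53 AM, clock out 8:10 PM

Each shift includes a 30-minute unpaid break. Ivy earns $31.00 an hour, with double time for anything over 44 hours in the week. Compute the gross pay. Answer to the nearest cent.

Wed: 8:19 AM–3:39 PM = 7 h 20 min; less 30 min break → 6 h 50 min
Thu: 7:44 AM–2:52 PM = 7 h 8 min; less 30 min break → 6 h 38 min
Fri: 7:43 AM–4:02 PM = 8 h 19 min; less 30 min break → 7 h 49 min
Sat: 6:38 AM–3:58 PM = 9 h 20 min; less 30 min break → 8 h 50 min
Sun: 9:53 AM–8:10 PM = 10 h 17 min; less 30 min break → 9 h 47 min
Total worked: 39 h 54 min = 2394 min.
Regular 39 h 54 min = 2394 min at $31.00/h; overtime 0 h 0 min = 0 min at $62.00/h.
Pay = (2394 × $31.00 + 0 × $62.00) ÷ 60 = $1236.90.

$1236.90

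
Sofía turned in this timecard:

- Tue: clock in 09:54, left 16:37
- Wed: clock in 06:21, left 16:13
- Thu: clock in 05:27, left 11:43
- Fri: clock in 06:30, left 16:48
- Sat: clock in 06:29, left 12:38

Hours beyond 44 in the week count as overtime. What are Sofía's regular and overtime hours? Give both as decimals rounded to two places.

Tue: 09:54–16:37 = 6 h 43 min
Wed: 06:21–16:13 = 9 h 52 min
Thu: 05:27–11:43 = 6 h 16 min
Fri: 06:30–16:48 = 10 h 18 min
Sat: 06:29–12:38 = 6 h 9 min
Total worked: 39 h 18 min = 39.30 h.
Threshold 44 h → overtime 0 h 0 min, regular 39 h 18 min.

Regular 39.30 hours, overtime 0.00 hours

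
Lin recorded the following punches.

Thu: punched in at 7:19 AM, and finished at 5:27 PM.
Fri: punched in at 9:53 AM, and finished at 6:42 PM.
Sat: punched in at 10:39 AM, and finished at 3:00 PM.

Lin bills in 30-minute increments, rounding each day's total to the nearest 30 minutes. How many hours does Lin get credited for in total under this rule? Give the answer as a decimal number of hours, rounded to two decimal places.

23.50 hours

Thu: 7:19 AM–5:27 PM = 10 h 8 min → rounds to 10 h 0 min
Fri: 9:53 AM–6:42 PM = 8 h 49 min → rounds to 9 h 0 min
Sat: 10:39 AM–3:00 PM = 4 h 21 min → rounds to 4 h 30 min
Total credited: 23 h 30 min.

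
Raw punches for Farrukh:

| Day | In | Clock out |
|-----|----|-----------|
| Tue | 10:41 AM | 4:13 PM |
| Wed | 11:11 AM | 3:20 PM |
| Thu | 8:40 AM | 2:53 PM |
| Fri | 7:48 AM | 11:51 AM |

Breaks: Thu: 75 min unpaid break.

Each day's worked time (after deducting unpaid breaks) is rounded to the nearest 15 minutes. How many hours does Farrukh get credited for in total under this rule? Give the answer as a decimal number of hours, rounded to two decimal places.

Tue: 10:41 AM–4:13 PM = 5 h 32 min → rounds to 5 h 30 min
Wed: 11:11 AM–3:20 PM = 4 h 9 min → rounds to 4 h 15 min
Thu: 8:40 AM–2:53 PM = 6 h 13 min − 75 min = 4 h 58 min → rounds to 5 h 0 min
Fri: 7:48 AM–11:51 AM = 4 h 3 min → rounds to 4 h 0 min
Total credited: 18 h 45 min.

18.75 hours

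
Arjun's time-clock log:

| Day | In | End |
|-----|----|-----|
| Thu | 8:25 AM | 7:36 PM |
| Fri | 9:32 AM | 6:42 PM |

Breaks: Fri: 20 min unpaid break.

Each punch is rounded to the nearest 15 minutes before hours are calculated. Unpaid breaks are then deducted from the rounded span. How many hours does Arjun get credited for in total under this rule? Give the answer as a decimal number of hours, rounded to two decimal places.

19.92 hours

Thu: in 8:25 AM→8:30 AM, out 7:36 PM→7:30 PM; 11 h 0 min
Fri: in 9:32 AM→9:30 AM, out 6:42 PM→6:45 PM; 9 h 15 min − 20 min = 8 h 55 min
Total credited: 19 h 55 min.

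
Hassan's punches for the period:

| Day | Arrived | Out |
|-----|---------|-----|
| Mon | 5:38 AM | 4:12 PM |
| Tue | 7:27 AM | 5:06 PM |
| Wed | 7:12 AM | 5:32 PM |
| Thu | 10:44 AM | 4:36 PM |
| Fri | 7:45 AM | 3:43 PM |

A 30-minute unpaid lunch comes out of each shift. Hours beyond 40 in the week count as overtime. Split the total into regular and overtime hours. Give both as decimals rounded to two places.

Mon: 5:38 AM–4:12 PM = 10 h 34 min; less 30 min break → 10 h 4 min
Tue: 7:27 AM–5:06 PM = 9 h 39 min; less 30 min break → 9 h 9 min
Wed: 7:12 AM–5:32 PM = 10 h 20 min; less 30 min break → 9 h 50 min
Thu: 10:44 AM–4:36 PM = 5 h 52 min; less 30 min break → 5 h 22 min
Fri: 7:45 AM–3:43 PM = 7 h 58 min; less 30 min break → 7 h 28 min
Total worked: 41 h 53 min = 41.88 h.
Threshold 40 h → overtime 1 h 53 min, regular 40 h 0 min.

Regular 40.00 hours, overtime 1.88 hours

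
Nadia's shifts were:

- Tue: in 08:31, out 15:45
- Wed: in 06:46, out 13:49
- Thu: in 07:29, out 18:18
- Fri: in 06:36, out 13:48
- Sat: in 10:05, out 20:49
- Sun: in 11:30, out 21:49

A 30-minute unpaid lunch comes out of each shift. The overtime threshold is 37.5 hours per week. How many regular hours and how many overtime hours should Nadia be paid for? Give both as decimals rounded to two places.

Regular 37.50 hours, overtime 12.85 hours

Tue: 08:31–15:45 = 7 h 14 min; less 30 min break → 6 h 44 min
Wed: 06:46–13:49 = 7 h 3 min; less 30 min break → 6 h 33 min
Thu: 07:29–18:18 = 10 h 49 min; less 30 min break → 10 h 19 min
Fri: 06:36–13:48 = 7 h 12 min; less 30 min break → 6 h 42 min
Sat: 10:05–20:49 = 10 h 44 min; less 30 min break → 10 h 14 min
Sun: 11:30–21:49 = 10 h 19 min; less 30 min break → 9 h 49 min
Total worked: 50 h 21 min = 50.35 h.
Threshold 37.5 h → overtime 12 h 51 min, regular 37 h 30 min.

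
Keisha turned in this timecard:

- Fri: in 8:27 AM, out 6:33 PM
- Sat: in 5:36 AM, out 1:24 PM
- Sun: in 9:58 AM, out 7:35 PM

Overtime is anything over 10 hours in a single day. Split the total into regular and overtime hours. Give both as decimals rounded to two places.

Regular 27.42 hours, overtime 0.10 hours

Fri: 8:27 AM–6:33 PM = 10 h 6 min
Sat: 5:36 AM–1:24 PM = 7 h 48 min
Sun: 9:58 AM–7:35 PM = 9 h 37 min
Fri reg 10 h 0 min / OT 0 h 6 min; Sat reg 7 h 48 min / OT 0 h 0 min; Sun reg 9 h 37 min / OT 0 h 0 min.
Totals: regular 27 h 25 min, overtime 0 h 6 min.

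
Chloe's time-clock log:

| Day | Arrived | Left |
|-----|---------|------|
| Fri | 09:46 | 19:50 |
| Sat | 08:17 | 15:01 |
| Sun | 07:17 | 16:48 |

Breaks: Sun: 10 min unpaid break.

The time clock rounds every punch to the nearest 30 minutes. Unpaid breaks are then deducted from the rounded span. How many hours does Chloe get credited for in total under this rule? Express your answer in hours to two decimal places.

25.83 hours

Fri: in 09:46→10:00, out 19:50→20:00; 10 h 0 min
Sat: in 08:17→08:30, out 15:01→15:00; 6 h 30 min
Sun: in 07:17→07:30, out 16:48→17:00; 9 h 30 min − 10 min = 9 h 20 min
Total credited: 25 h 50 min.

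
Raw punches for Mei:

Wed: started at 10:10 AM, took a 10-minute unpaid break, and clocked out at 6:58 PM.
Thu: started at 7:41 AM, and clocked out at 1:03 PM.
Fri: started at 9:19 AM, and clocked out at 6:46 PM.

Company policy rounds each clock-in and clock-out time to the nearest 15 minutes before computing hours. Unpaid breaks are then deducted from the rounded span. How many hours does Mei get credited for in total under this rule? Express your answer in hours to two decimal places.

Wed: in 10:10 AM→10:15 AM, out 6:58 PM→7:00 PM; 8 h 45 min − 10 min = 8 h 35 min
Thu: in 7:41 AM→7:45 AM, out 1:03 PM→1:00 PM; 5 h 15 min
Fri: in 9:19 AM→9:15 AM, out 6:46 PM→6:45 PM; 9 h 30 min
Total credited: 23 h 20 min.

23.33 hours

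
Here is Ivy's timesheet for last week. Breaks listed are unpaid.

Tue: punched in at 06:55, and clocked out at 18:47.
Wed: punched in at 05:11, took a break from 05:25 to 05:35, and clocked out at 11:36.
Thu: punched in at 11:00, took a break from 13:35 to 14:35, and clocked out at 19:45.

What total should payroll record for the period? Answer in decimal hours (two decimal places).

Tue: 06:55–18:47 = 11 h 52 min
Wed: 05:11–11:36 = 6 h 25 min; less 10 min break → 6 h 15 min
Thu: 11:00–19:45 = 8 h 45 min; less 60 min break → 7 h 45 min
Total: 11 h 52 min + 6 h 15 min + 7 h 45 min = 25 h 52 min.

25.87 hours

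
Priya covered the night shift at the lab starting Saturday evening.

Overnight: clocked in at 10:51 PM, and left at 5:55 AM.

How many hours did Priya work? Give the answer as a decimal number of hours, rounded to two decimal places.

Overnight: 10:51 PM → midnight = 1 h 9 min; midnight → 5:55 AM = 5 h 55 min; span 7 h 4 min

7.07 hours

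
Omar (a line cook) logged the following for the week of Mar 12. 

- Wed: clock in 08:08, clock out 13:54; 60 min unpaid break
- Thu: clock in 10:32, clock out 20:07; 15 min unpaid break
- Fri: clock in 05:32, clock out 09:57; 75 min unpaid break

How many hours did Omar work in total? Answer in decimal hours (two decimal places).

Wed: 08:08–13:54 = 5 h 46 min; less 60 min break → 4 h 46 min
Thu: 10:32–20:07 = 9 h 35 min; less 15 min break → 9 h 20 min
Fri: 05:32–09:57 = 4 h 25 min; less 75 min break → 3 h 10 min
Total: 4 h 46 min + 9 h 20 min + 3 h 10 min = 17 h 16 min.

17.27 hours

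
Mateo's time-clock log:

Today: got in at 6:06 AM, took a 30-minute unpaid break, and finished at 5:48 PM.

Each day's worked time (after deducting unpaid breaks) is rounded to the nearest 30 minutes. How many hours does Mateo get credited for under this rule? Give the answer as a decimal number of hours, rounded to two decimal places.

11.00 hours

Today: 6:06 AM–5:48 PM = 11 h 42 min − 30 min = 11 h 12 min → rounds to 11 h 0 min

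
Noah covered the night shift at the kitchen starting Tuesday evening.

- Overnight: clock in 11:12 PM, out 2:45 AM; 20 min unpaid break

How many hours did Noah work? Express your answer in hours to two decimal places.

Overnight: 11:12 PM → midnight = 0 h 48 min; midnight → 2:45 AM = 2 h 45 min; span 3 h 33 min; less 20 min break → 3 h 13 min

3.22 hours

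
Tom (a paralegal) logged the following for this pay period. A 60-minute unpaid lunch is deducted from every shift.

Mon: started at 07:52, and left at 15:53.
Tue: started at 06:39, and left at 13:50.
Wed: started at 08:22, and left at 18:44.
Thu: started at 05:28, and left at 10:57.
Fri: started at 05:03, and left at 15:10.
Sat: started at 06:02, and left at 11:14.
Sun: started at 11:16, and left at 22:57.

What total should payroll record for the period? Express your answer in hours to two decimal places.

51.05 hours

Mon: 07:52–15:53 = 8 h 1 min; less 60 min break → 7 h 1 min
Tue: 06:39–13:50 = 7 h 11 min; less 60 min break → 6 h 11 min
Wed: 08:22–18:44 = 10 h 22 min; less 60 min break → 9 h 22 min
Thu: 05:28–10:57 = 5 h 29 min; less 60 min break → 4 h 29 min
Fri: 05:03–15:10 = 10 h 7 min; less 60 min break → 9 h 7 min
Sat: 06:02–11:14 = 5 h 12 min; less 60 min break → 4 h 12 min
Sun: 11:16–22:57 = 11 h 41 min; less 60 min break → 10 h 41 min
Total: 7 h 1 min + 6 h 11 min + 9 h 22 min + 4 h 29 min + 9 h 7 min + 4 h 12 min + 10 h 41 min = 51 h 3 min.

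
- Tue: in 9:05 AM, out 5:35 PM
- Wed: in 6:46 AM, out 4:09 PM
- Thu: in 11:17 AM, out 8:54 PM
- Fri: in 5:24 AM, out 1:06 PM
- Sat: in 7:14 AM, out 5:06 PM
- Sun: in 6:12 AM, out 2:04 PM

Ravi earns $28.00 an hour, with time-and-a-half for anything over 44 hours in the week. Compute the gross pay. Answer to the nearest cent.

$1607.20

Tue: 9:05 AM–5:35 PM = 8 h 30 min
Wed: 6:46 AM–4:09 PM = 9 h 23 min
Thu: 11:17 AM–8:54 PM = 9 h 37 min
Fri: 5:24 AM–1:06 PM = 7 h 42 min
Sat: 7:14 AM–5:06 PM = 9 h 52 min
Sun: 6:12 AM–2:04 PM = 7 h 52 min
Total worked: 52 h 56 min = 3176 min.
Regular 44 h 0 min = 2640 min at $28.00/h; overtime 8 h 56 min = 536 min at $42.00/h.
Pay = (2640 × $28.00 + 536 × $42.00) ÷ 60 = $1607.20.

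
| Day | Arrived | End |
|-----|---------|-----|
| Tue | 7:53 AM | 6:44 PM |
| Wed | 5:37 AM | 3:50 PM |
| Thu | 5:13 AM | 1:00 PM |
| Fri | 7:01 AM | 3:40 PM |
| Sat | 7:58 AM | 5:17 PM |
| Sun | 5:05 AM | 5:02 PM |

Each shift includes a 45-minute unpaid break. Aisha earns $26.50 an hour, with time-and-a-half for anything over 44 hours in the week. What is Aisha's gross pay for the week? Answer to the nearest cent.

Tue: 7:53 AM–6:44 PM = 10 h 51 min; less 45 min break → 10 h 6 min
Wed: 5:37 AM–3:50 PM = 10 h 13 min; less 45 min break → 9 h 28 min
Thu: 5:13 AM–1:00 PM = 7 h 47 min; less 45 min break → 7 h 2 min
Fri: 7:01 AM–3:40 PM = 8 h 39 min; less 45 min break → 7 h 54 min
Sat: 7:58 AM–5:17 PM = 9 h 19 min; less 45 min break → 8 h 34 min
Sun: 5:05 AM–5:02 PM = 11 h 57 min; less 45 min break → 11 h 12 min
Total worked: 54 h 16 min = 3256 min.
Regular 44 h 0 min = 2640 min at $26.50/h; overtime 10 h 16 min = 616 min at $39.75/h.
Pay = (2640 × $26.50 + 616 × $39.75) ÷ 60 = $1574.10.

$1574.10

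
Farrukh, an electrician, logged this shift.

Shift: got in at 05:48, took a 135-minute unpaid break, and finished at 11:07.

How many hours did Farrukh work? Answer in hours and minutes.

3 h 4 min

Shift: 05:48–11:07 = 5 h 19 min; less 135 min break → 3 h 4 min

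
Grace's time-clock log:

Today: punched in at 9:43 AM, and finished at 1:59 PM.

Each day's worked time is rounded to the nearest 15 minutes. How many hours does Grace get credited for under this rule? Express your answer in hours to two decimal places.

Today: 9:43 AM–1:59 PM = 4 h 16 min → rounds to 4 h 15 min

4.25 hours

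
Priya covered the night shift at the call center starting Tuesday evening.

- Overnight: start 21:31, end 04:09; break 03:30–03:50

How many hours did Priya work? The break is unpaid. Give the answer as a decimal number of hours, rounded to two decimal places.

Overnight: 21:31 → midnight = 2 h 29 min; midnight → 04:09 = 4 h 9 min; span 6 h 38 min; less 20 min break → 6 h 18 min

6.30 hours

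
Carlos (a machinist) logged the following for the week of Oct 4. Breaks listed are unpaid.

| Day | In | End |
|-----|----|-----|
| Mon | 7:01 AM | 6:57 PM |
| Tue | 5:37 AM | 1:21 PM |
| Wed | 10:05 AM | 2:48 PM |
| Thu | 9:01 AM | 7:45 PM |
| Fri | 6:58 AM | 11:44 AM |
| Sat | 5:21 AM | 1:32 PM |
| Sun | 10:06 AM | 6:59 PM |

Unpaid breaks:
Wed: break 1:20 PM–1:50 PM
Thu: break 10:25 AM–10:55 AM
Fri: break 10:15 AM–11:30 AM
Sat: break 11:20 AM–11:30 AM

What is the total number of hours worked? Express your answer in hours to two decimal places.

54.53 hours

Mon: 7:01 AM–6:57 PM = 11 h 56 min
Tue: 5:37 AM–1:21 PM = 7 h 44 min
Wed: 10:05 AM–2:48 PM = 4 h 43 min; less 30 min break → 4 h 13 min
Thu: 9:01 AM–7:45 PM = 10 h 44 min; less 30 min break → 10 h 14 min
Fri: 6:58 AM–11:44 AM = 4 h 46 min; less 75 min break → 3 h 31 min
Sat: 5:21 AM–1:32 PM = 8 h 11 min; less 10 min break → 8 h 1 min
Sun: 10:06 AM–6:59 PM = 8 h 53 min
Total: 11 h 56 min + 7 h 44 min + 4 h 13 min + 10 h 14 min + 3 h 31 min + 8 h 1 min + 8 h 53 min = 54 h 32 min.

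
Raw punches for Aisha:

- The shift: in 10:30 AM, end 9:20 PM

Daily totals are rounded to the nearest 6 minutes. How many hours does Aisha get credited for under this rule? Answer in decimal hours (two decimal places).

10.80 hours

The shift: 10:30 AM–9:20 PM = 10 h 50 min → rounds to 10 h 48 min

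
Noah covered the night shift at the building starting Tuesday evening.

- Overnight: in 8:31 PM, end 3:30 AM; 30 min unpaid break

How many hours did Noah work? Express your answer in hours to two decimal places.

6.48 hours

Overnight: 8:31 PM → midnight = 3 h 29 min; midnight → 3:30 AM = 3 h 30 min; span 6 h 59 min; less 30 min break → 6 h 29 min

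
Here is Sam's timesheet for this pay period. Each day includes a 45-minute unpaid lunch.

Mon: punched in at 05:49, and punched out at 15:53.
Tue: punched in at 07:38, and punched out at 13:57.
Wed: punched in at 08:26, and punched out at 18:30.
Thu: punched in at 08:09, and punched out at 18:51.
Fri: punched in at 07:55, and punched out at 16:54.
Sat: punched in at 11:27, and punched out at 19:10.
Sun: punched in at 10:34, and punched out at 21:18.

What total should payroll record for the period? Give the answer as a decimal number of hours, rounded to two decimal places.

59.33 hours

Mon: 05:49–15:53 = 10 h 4 min; less 45 min break → 9 h 19 min
Tue: 07:38–13:57 = 6 h 19 min; less 45 min break → 5 h 34 min
Wed: 08:26–18:30 = 10 h 4 min; less 45 min break → 9 h 19 min
Thu: 08:09–18:51 = 10 h 42 min; less 45 min break → 9 h 57 min
Fri: 07:55–16:54 = 8 h 59 min; less 45 min break → 8 h 14 min
Sat: 11:27–19:10 = 7 h 43 min; less 45 min break → 6 h 58 min
Sun: 10:34–21:18 = 10 h 44 min; less 45 min break → 9 h 59 min
Total: 9 h 19 min + 5 h 34 min + 9 h 19 min + 9 h 57 min + 8 h 14 min + 6 h 58 min + 9 h 59 min = 59 h 20 min.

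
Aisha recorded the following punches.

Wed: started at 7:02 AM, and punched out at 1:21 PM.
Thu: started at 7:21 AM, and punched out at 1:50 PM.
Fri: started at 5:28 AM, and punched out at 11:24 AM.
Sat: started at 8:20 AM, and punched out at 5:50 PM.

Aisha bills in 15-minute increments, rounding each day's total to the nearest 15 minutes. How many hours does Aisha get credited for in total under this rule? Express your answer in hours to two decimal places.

28.25 hours

Wed: 7:02 AM–1:21 PM = 6 h 19 min → rounds to 6 h 15 min
Thu: 7:21 AM–1:50 PM = 6 h 29 min → rounds to 6 h 30 min
Fri: 5:28 AM–11:24 AM = 5 h 56 min → rounds to 6 h 0 min
Sat: 8:20 AM–5:50 PM = 9 h 30 min → rounds to 9 h 30 min
Total credited: 28 h 15 min.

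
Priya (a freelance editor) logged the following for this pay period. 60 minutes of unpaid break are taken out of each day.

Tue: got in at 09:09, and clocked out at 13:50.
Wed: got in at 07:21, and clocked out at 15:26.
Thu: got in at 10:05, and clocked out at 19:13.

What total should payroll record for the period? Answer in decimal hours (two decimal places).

Tue: 09:09–13:50 = 4 h 41 min; less 60 min break → 3 h 41 min
Wed: 07:21–15:26 = 8 h 5 min; less 60 min break → 7 h 5 min
Thu: 10:05–19:13 = 9 h 8 min; less 60 min break → 8 h 8 min
Total: 3 h 41 min + 7 h 5 min + 8 h 8 min = 18 h 54 min.

18.90 hours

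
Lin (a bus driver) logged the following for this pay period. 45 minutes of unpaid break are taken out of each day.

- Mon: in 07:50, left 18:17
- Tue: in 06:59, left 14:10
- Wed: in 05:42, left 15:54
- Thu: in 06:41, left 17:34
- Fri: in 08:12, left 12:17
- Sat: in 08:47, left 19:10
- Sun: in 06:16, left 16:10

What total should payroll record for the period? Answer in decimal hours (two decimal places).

Mon: 07:50–18:17 = 10 h 27 min; less 45 min break → 9 h 42 min
Tue: 06:59–14:10 = 7 h 11 min; less 45 min break → 6 h 26 min
Wed: 05:42–15:54 = 10 h 12 min; less 45 min break → 9 h 27 min
Thu: 06:41–17:34 = 10 h 53 min; less 45 min break → 10 h 8 min
Fri: 08:12–12:17 = 4 h 5 min; less 45 min break → 3 h 20 min
Sat: 08:47–19:10 = 10 h 23 min; less 45 min break → 9 h 38 min
Sun: 06:16–16:10 = 9 h 54 min; less 45 min break → 9 h 9 min
Total: 9 h 42 min + 6 h 26 min + 9 h 27 min + 10 h 8 min + 3 h 20 min + 9 h 38 min + 9 h 9 min = 57 h 50 min.

57.83 hours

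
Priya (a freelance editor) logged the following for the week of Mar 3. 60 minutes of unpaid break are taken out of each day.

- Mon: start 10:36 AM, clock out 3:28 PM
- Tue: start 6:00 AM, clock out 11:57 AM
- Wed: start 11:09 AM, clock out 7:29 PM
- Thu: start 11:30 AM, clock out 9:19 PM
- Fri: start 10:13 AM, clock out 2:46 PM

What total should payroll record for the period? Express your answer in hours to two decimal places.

28.52 hours

Mon: 10:36 AM–3:28 PM = 4 h 52 min; less 60 min break → 3 h 52 min
Tue: 6:00 AM–11:57 AM = 5 h 57 min; less 60 min break → 4 h 57 min
Wed: 11:09 AM–7:29 PM = 8 h 20 min; less 60 min break → 7 h 20 min
Thu: 11:30 AM–9:19 PM = 9 h 49 min; less 60 min break → 8 h 49 min
Fri: 10:13 AM–2:46 PM = 4 h 33 min; less 60 min break → 3 h 33 min
Total: 3 h 52 min + 4 h 57 min + 7 h 20 min + 8 h 49 min + 3 h 33 min = 28 h 31 min.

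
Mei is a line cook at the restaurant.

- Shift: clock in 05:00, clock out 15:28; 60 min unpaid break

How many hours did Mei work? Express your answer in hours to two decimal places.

9.47 hours

Shift: 05:00–15:28 = 10 h 28 min; less 60 min break → 9 h 28 min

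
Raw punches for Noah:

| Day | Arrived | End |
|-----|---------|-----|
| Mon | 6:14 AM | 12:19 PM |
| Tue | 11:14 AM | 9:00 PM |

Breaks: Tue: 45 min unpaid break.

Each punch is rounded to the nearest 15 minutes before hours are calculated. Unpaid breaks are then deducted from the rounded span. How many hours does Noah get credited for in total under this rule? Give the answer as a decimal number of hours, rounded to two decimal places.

Mon: in 6:14 AM→6:15 AM, out 12:19 PM→12:15 PM; 6 h 0 min
Tue: in 11:14 AM→11:15 AM, out 9:00 PM→9:00 PM; 9 h 45 min − 45 min = 9 h 0 min
Total credited: 15 h 0 min.

15.00 hours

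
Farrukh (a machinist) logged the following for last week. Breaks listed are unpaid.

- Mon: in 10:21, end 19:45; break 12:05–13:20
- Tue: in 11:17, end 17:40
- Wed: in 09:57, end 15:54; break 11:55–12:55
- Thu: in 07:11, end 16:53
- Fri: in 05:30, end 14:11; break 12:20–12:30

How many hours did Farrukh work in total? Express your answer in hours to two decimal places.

37.70 hours

Mon: 10:21–19:45 = 9 h 24 min; less 75 min break → 8 h 9 min
Tue: 11:17–17:40 = 6 h 23 min
Wed: 09:57–15:54 = 5 h 57 min; less 60 min break → 4 h 57 min
Thu: 07:11–16:53 = 9 h 42 min
Fri: 05:30–14:11 = 8 h 41 min; less 10 min break → 8 h 31 min
Total: 8 h 9 min + 6 h 23 min + 4 h 57 min + 9 h 42 min + 8 h 31 min = 37 h 42 min.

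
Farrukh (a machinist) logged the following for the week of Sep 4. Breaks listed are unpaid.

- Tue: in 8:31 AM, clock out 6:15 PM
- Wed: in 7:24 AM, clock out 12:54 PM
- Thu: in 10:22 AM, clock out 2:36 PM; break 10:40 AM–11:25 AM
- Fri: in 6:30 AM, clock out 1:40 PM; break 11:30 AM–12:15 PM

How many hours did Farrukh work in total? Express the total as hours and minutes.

Tue: 8:31 AM–6:15 PM = 9 h 44 min
Wed: 7:24 AM–12:54 PM = 5 h 30 min
Thu: 10:22 AM–2:36 PM = 4 h 14 min; less 45 min break → 3 h 29 min
Fri: 6:30 AM–1:40 PM = 7 h 10 min; less 45 min break → 6 h 25 min
Total: 9 h 44 min + 5 h 30 min + 3 h 29 min + 6 h 25 min = 25 h 8 min.

25 h 8 min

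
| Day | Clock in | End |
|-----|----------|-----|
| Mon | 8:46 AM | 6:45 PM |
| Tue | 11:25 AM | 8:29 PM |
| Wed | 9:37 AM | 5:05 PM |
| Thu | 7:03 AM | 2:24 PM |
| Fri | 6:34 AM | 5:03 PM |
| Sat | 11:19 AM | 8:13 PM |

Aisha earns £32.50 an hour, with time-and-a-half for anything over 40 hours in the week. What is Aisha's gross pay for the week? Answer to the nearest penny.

£1945.94

Mon: 8:46 AM–6:45 PM = 9 h 59 min
Tue: 11:25 AM–8:29 PM = 9 h 4 min
Wed: 9:37 AM–5:05 PM = 7 h 28 min
Thu: 7:03 AM–2:24 PM = 7 h 21 min
Fri: 6:34 AM–5:03 PM = 10 h 29 min
Sat: 11:19 AM–8:13 PM = 8 h 54 min
Total worked: 53 h 15 min = 3195 min.
Regular 40 h 0 min = 2400 min at £32.50/h; overtime 13 h 15 min = 795 min at £48.75/h.
Pay = (2400 × £32.50 + 795 × £48.75) ÷ 60 = £1945.94.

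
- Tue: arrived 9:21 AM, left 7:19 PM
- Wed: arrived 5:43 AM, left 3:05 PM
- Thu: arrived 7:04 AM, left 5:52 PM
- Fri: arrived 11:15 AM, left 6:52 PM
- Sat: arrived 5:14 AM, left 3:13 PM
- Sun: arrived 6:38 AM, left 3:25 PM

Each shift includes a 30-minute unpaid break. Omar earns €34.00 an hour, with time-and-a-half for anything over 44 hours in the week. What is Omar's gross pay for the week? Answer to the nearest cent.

€1981.35

Tue: 9:21 AM–7:19 PM = 9 h 58 min; less 30 min break → 9 h 28 min
Wed: 5:43 AM–3:05 PM = 9 h 22 min; less 30 min break → 8 h 52 min
Thu: 7:04 AM–5:52 PM = 10 h 48 min; less 30 min break → 10 h 18 min
Fri: 11:15 AM–6:52 PM = 7 h 37 min; less 30 min break → 7 h 7 min
Sat: 5:14 AM–3:13 PM = 9 h 59 min; less 30 min break → 9 h 29 min
Sun: 6:38 AM–3:25 PM = 8 h 47 min; less 30 min break → 8 h 17 min
Total worked: 53 h 31 min = 3211 min.
Regular 44 h 0 min = 2640 min at €34.00/h; overtime 9 h 31 min = 571 min at €51.00/h.
Pay = (2640 × €34.00 + 571 × €51.00) ÷ 60 = €1981.35.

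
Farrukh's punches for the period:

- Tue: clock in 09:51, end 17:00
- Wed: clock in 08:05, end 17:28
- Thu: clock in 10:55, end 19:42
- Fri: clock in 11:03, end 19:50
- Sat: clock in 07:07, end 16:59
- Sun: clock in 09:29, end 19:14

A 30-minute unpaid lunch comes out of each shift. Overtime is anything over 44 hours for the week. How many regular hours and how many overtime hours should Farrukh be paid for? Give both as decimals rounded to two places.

Tue: 09:51–17:00 = 7 h 9 min; less 30 min break → 6 h 39 min
Wed: 08:05–17:28 = 9 h 23 min; less 30 min break → 8 h 53 min
Thu: 10:55–19:42 = 8 h 47 min; less 30 min break → 8 h 17 min
Fri: 11:03–19:50 = 8 h 47 min; less 30 min break → 8 h 17 min
Sat: 07:07–16:59 = 9 h 52 min; less 30 min break → 9 h 22 min
Sun: 09:29–19:14 = 9 h 45 min; less 30 min break → 9 h 15 min
Total worked: 50 h 43 min = 50.72 h.
Threshold 44 h → overtime 6 h 43 min, regular 44 h 0 min.

Regular 44.00 hours, overtime 6.72 hours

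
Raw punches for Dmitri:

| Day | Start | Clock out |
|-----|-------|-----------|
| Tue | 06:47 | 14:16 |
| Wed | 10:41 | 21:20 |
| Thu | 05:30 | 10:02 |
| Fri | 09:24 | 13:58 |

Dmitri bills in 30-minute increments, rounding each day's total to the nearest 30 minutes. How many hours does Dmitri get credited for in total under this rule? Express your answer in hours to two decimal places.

Tue: 06:47–14:16 = 7 h 29 min → rounds to 7 h 30 min
Wed: 10:41–21:20 = 10 h 39 min → rounds to 10 h 30 min
Thu: 05:30–10:02 = 4 h 32 min → rounds to 4 h 30 min
Fri: 09:24–13:58 = 4 h 34 min → rounds to 4 h 30 min
Total credited: 27 h 0 min.

27.00 hours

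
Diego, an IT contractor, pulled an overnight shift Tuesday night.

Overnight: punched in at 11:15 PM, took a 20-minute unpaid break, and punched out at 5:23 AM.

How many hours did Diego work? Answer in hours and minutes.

5 h 48 min

Overnight: 11:15 PM → midnight = 0 h 45 min; midnight → 5:23 AM = 5 h 23 min; span 6 h 8 min; less 20 min break → 5 h 48 min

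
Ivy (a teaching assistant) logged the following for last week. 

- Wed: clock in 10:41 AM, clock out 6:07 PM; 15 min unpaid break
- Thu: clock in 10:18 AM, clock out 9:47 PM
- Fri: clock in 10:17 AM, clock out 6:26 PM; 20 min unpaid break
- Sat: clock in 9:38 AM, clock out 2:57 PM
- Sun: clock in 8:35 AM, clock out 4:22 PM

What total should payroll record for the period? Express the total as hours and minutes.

39 h 35 min

Wed: 10:41 AM–6:07 PM = 7 h 26 min; less 15 min break → 7 h 11 min
Thu: 10:18 AM–9:47 PM = 11 h 29 min
Fri: 10:17 AM–6:26 PM = 8 h 9 min; less 20 min break → 7 h 49 min
Sat: 9:38 AM–2:57 PM = 5 h 19 min
Sun: 8:35 AM–4:22 PM = 7 h 47 min
Total: 7 h 11 min + 11 h 29 min + 7 h 49 min + 5 h 19 min + 7 h 47 min = 39 h 35 min.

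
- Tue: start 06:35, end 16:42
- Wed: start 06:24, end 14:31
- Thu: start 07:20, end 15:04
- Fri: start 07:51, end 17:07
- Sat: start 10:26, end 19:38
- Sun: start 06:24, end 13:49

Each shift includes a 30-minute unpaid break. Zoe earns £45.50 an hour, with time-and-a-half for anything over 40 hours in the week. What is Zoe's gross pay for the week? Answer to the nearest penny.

Tue: 06:35–16:42 = 10 h 7 min; less 30 min break → 9 h 37 min
Wed: 06:24–14:31 = 8 h 7 min; less 30 min break → 7 h 37 min
Thu: 07:20–15:04 = 7 h 44 min; less 30 min break → 7 h 14 min
Fri: 07:51–17:07 = 9 h 16 min; less 30 min break → 8 h 46 min
Sat: 10:26–19:38 = 9 h 12 min; less 30 min break → 8 h 42 min
Sun: 06:24–13:49 = 7 h 25 min; less 30 min break → 6 h 55 min
Total worked: 48 h 51 min = 2931 min.
Regular 40 h 0 min = 2400 min at £45.50/h; overtime 8 h 51 min = 531 min at £68.25/h.
Pay = (2400 × £45.50 + 531 × £68.25) ÷ 60 = £2424.01.

£2424.01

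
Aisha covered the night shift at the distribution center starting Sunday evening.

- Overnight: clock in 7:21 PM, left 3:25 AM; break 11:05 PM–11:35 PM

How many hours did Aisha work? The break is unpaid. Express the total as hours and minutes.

7 h 34 min

Overnight: 7:21 PM → midnight = 4 h 39 min; midnight → 3:25 AM = 3 h 25 min; span 8 h 4 min; less 30 min break → 7 h 34 min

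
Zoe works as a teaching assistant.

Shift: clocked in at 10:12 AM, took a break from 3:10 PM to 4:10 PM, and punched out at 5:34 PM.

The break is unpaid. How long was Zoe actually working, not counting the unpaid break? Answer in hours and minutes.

6 h 22 min

Shift: 10:12 AM–5:34 PM = 7 h 22 min; less 60 min break → 6 h 22 min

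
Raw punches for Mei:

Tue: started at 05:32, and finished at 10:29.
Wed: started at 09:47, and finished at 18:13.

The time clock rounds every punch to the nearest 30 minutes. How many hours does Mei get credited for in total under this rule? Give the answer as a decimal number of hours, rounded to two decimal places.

13.00 hours

Tue: in 05:32→05:30, out 10:29→10:30; 5 h 0 min
Wed: in 09:47→10:00, out 18:13→18:00; 8 h 0 min
Total credited: 13 h 0 min.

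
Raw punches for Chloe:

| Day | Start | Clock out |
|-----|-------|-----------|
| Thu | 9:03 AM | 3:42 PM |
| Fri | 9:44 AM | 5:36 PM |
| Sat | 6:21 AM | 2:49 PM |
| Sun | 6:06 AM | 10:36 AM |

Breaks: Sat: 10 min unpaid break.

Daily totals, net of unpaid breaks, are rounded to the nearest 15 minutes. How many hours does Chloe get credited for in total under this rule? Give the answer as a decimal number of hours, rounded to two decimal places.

27.25 hours

Thu: 9:03 AM–3:42 PM = 6 h 39 min → rounds to 6 h 45 min
Fri: 9:44 AM–5:36 PM = 7 h 52 min → rounds to 7 h 45 min
Sat: 6:21 AM–2:49 PM = 8 h 28 min − 10 min = 8 h 18 min → rounds to 8 h 15 min
Sun: 6:06 AM–10:36 AM = 4 h 30 min → rounds to 4 h 30 min
Total credited: 27 h 15 min.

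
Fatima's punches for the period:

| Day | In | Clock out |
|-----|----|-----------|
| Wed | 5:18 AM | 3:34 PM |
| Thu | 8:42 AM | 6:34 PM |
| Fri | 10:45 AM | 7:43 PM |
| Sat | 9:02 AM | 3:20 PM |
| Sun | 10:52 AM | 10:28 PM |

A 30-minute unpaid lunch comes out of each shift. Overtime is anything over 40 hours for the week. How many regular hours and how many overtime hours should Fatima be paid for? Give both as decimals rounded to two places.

Wed: 5:18 AM–3:34 PM = 10 h 16 min; less 30 min break → 9 h 46 min
Thu: 8:42 AM–6:34 PM = 9 h 52 min; less 30 min break → 9 h 22 min
Fri: 10:45 AM–7:43 PM = 8 h 58 min; less 30 min break → 8 h 28 min
Sat: 9:02 AM–3:20 PM = 6 h 18 min; less 30 min break → 5 h 48 min
Sun: 10:52 AM–10:28 PM = 11 h 36 min; less 30 min break → 11 h 6 min
Total worked: 44 h 30 min = 44.50 h.
Threshold 40 h → overtime 4 h 30 min, regular 40 h 0 min.

Regular 40.00 hours, overtime 4.50 hours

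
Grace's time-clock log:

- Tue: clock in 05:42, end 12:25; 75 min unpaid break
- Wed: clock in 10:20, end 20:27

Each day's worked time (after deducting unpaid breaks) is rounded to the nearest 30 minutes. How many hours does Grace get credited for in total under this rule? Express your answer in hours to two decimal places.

15.50 hours

Tue: 05:42–12:25 = 6 h 43 min − 75 min = 5 h 28 min → rounds to 5 h 30 min
Wed: 10:20–20:27 = 10 h 7 min → rounds to 10 h 0 min
Total credited: 15 h 30 min.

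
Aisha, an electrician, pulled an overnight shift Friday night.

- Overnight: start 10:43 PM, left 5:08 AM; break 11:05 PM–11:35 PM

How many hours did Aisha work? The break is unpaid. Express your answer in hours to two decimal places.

Overnight: 10:43 PM → midnight = 1 h 17 min; midnight → 5:08 AM = 5 h 8 min; span 6 h 25 min; less 30 min break → 5 h 55 min

5.92 hours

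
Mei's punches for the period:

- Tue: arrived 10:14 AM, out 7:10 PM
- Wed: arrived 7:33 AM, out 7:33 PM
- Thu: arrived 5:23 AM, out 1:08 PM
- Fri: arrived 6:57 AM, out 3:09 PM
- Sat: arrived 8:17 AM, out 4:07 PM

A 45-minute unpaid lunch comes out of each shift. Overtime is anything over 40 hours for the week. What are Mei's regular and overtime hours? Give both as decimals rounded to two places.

Tue: 10:14 AM–7:10 PM = 8 h 56 min; less 45 min break → 8 h 11 min
Wed: 7:33 AM–7:33 PM = 12 h 0 min; less 45 min break → 11 h 15 min
Thu: 5:23 AM–1:08 PM = 7 h 45 min; less 45 min break → 7 h 0 min
Fri: 6:57 AM–3:09 PM = 8 h 12 min; less 45 min break → 7 h 27 min
Sat: 8:17 AM–4:07 PM = 7 h 50 min; less 45 min break → 7 h 5 min
Total worked: 40 h 58 min = 40.97 h.
Threshold 40 h → overtime 0 h 58 min, regular 40 h 0 min.

Regular 40.00 hours, overtime 0.97 hours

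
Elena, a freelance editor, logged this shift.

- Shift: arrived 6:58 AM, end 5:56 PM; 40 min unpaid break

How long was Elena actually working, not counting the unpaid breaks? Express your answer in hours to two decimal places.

10.30 hours

Shift: 6:58 AM–5:56 PM = 10 h 58 min; less 40 min break → 10 h 18 min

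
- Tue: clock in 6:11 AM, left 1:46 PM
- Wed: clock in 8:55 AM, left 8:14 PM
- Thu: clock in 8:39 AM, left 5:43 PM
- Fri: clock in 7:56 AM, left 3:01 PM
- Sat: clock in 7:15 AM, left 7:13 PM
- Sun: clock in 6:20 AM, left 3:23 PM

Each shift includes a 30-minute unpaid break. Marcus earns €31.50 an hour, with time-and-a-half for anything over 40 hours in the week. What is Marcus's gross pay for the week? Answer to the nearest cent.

€1877.40

Tue: 6:11 AM–1:46 PM = 7 h 35 min; less 30 min break → 7 h 5 min
Wed: 8:55 AM–8:14 PM = 11 h 19 min; less 30 min break → 10 h 49 min
Thu: 8:39 AM–5:43 PM = 9 h 4 min; less 30 min break → 8 h 34 min
Fri: 7:56 AM–3:01 PM = 7 h 5 min; less 30 min break → 6 h 35 min
Sat: 7:15 AM–7:13 PM = 11 h 58 min; less 30 min break → 11 h 28 min
Sun: 6:20 AM–3:23 PM = 9 h 3 min; less 30 min break → 8 h 33 min
Total worked: 53 h 4 min = 3184 min.
Regular 40 h 0 min = 2400 min at €31.50/h; overtime 13 h 4 min = 784 min at €47.25/h.
Pay = (2400 × €31.50 + 784 × €47.25) ÷ 60 = €1877.40.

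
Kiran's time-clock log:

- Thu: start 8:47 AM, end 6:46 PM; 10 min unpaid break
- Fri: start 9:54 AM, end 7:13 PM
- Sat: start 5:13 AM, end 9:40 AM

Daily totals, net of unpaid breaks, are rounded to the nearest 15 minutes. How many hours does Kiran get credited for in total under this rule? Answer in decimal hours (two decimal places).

23.50 hours

Thu: 8:47 AM–6:46 PM = 9 h 59 min − 10 min = 9 h 49 min → rounds to 9 h 45 min
Fri: 9:54 AM–7:13 PM = 9 h 19 min → rounds to 9 h 15 min
Sat: 5:13 AM–9:40 AM = 4 h 27 min → rounds to 4 h 30 min
Total credited: 23 h 30 min.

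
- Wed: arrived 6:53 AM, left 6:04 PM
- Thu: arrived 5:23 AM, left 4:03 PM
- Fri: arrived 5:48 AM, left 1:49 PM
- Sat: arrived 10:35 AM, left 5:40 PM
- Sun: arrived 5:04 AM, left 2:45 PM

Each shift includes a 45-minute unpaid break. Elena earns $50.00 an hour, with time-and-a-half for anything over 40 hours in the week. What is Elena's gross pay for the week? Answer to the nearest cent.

$2216.25

Wed: 6:53 AM–6:04 PM = 11 h 11 min; less 45 min break → 10 h 26 min
Thu: 5:23 AM–4:03 PM = 10 h 40 min; less 45 min break → 9 h 55 min
Fri: 5:48 AM–1:49 PM = 8 h 1 min; less 45 min break → 7 h 16 min
Sat: 10:35 AM–5:40 PM = 7 h 5 min; less 45 min break → 6 h 20 min
Sun: 5:04 AM–2:45 PM = 9 h 41 min; less 45 min break → 8 h 56 min
Total worked: 42 h 53 min = 2573 min.
Regular 40 h 0 min = 2400 min at $50.00/h; overtime 2 h 53 min = 173 min at $75.00/h.
Pay = (2400 × $50.00 + 173 × $75.00) ÷ 60 = $2216.25.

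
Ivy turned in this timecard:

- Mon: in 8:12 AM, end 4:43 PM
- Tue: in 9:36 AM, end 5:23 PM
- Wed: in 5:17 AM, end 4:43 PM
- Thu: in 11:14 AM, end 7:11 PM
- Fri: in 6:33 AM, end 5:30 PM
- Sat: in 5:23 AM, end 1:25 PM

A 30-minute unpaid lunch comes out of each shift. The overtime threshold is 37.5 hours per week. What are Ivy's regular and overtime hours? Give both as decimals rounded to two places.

Mon: 8:12 AM–4:43 PM = 8 h 31 min; less 30 min break → 8 h 1 min
Tue: 9:36 AM–5:23 PM = 7 h 47 min; less 30 min break → 7 h 17 min
Wed: 5:17 AM–4:43 PM = 11 h 26 min; less 30 min break → 10 h 56 min
Thu: 11:14 AM–7:11 PM = 7 h 57 min; less 30 min break → 7 h 27 min
Fri: 6:33 AM–5:30 PM = 10 h 57 min; less 30 min break → 10 h 27 min
Sat: 5:23 AM–1:25 PM = 8 h 2 min; less 30 min break → 7 h 32 min
Total worked: 51 h 40 min = 51.67 h.
Threshold 37.5 h → overtime 14 h 10 min, regular 37 h 30 min.

Regular 37.50 hours, overtime 14.17 hours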